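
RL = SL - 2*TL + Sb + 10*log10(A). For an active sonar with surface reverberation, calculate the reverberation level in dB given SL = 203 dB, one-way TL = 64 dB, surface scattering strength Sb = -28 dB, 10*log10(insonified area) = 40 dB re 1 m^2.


RL = SL - 2*TL + Sb + 10*log10(A) = 203 - 2*64 + (-28) + 40 = 87

87 dB


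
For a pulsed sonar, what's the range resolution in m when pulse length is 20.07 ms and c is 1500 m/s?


dR = c*tau/2 = 1500 * 20.07e-3 / 2 = 15.0525

15.0525 m


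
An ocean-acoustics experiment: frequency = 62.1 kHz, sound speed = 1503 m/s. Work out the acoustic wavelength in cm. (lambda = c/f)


lambda = c/f = 1503 / 62100 = 0.0242 m = 2.42 cm

2.42 cm


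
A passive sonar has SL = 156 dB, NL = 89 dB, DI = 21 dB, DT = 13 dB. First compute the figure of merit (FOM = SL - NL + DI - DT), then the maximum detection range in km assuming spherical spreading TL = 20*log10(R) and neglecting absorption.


Step 1: FOM = SL - NL + DI - DT = 156 - 89 + 21 - 13 = 75 dB
Step 2: at max range FOM = TL = 20*log10(R), so R = 10^(75/20) = 5623.41 m = 5.62 km

5.62 km


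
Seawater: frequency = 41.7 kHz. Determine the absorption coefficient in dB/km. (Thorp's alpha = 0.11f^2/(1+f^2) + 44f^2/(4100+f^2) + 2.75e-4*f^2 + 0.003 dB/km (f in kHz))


f^2 = 1738.89
alpha = 0.11*1738.89/(1+1738.89) + 44*1738.89/(4100+1738.89) + 2.75e-4*1738.89 + 0.003 = 13.695

13.695 dB/km


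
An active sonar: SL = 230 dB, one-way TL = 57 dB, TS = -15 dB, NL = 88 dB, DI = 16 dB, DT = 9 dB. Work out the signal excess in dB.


SE = SL - 2*TL + TS - NL + DI - DT = 230 - 2*57 + (-15) - 88 + 16 - 9 = 20

20 dB


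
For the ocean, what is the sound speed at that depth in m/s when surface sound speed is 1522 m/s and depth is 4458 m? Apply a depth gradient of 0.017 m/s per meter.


c = 1522 + 0.017 * 4458 = 1597.786

1597.786 m/s


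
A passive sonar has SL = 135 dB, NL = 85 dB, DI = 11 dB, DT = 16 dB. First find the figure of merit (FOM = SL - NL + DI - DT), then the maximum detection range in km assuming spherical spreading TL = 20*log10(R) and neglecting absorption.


Step 1: FOM = SL - NL + DI - DT = 135 - 85 + 11 - 16 = 45 dB
Step 2: at max range FOM = TL = 20*log10(R), so R = 10^(45/20) = 177.83 m = 0.18 km

0.18 km


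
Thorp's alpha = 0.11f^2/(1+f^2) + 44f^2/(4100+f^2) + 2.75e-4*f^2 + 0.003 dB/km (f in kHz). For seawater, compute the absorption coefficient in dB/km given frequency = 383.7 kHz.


f^2 = 147225.69
alpha = 0.11*147225.69/(1+147225.69) + 44*147225.69/(4100+147225.69) + 2.75e-4*147225.69 + 0.003 = 83.408

83.408 dB/km


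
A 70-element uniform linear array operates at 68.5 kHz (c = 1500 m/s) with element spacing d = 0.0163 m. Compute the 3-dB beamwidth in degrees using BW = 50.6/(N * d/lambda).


0.97 deg


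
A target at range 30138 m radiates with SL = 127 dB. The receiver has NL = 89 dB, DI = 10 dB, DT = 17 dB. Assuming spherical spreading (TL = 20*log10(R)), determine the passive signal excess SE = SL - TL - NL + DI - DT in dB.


-58.58 dB


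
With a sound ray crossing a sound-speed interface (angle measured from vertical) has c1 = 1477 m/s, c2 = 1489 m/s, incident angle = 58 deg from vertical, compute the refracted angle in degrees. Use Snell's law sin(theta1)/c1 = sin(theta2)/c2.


58.75 deg


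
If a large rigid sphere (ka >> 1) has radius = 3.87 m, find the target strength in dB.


TS = 10*log10(3.87^2 / 4) = 10*log10(3.744225) = 5.73

5.73 dB


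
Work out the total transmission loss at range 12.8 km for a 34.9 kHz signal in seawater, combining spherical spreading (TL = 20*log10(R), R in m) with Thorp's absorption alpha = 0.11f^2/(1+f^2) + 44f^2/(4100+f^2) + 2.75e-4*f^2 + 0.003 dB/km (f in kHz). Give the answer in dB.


Step 1 (Thorp): alpha = 0.11*1218.01/(1+1218.01) + 44*1218.01/(4100+1218.01) + 2.75e-4*1218.01 + 0.003 = 10.5254 dB/km
Step 2: TL_spread = 20*log10(12800) = 82.14 dB
Step 3: TL_abs = alpha*R = 10.5254 * 12.8 = 134.73 dB
Step 4: TL_total = 82.14 + 134.73 = 216.87

216.87 dB


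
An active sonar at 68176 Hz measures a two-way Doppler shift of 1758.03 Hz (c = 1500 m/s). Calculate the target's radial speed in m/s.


19.34 m/s


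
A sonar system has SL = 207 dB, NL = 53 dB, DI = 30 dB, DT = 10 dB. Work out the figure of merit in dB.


FOM = SL - NL + DI - DT = 207 - 53 + 30 - 10 = 174

174 dB


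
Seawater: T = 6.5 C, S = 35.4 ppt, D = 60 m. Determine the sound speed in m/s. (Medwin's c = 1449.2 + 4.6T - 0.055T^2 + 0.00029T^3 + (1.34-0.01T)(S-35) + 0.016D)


1478.33 m/s


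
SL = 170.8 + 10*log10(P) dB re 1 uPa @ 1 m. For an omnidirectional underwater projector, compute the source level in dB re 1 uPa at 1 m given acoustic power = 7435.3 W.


SL = 170.8 + 10*log10(7435.3) = 170.8 + 38.71 = 209.51

209.51 dB


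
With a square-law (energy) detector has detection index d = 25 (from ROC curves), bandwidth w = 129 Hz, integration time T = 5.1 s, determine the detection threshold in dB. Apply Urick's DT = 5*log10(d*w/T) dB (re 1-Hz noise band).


14.0 dB


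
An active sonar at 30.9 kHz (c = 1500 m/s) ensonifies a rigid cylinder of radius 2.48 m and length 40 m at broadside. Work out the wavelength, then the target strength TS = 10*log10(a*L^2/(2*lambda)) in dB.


Step 1: lambda = c/f = 1500/30900 = 0.04854 m
Step 2: TS = 10*log10(a*L^2/(2*lambda)) = 10*log10(2.48*40^2/(2*0.04854)) = 46.11

46.11 dB


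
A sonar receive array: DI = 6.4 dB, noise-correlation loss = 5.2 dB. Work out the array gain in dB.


1.2 dB


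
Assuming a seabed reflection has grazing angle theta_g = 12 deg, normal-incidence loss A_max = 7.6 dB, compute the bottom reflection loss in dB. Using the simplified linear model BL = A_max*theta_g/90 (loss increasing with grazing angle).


BL = A_max * theta_g / 90 = 7.6 * 12 / 90 = 1.01

1.01 dB


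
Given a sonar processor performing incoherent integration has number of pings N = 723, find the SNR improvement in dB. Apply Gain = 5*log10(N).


14.3 dB


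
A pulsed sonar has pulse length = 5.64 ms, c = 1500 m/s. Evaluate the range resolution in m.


4.23 m


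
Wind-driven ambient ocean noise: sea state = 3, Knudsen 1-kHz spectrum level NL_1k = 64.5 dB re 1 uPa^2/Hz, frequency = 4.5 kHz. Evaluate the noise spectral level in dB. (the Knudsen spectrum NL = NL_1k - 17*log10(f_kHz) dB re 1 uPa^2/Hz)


53.4 dB


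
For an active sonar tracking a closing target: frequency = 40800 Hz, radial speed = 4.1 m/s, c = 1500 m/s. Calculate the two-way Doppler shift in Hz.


fd = 2*f*v/c = 2 * 40800 * 4.1 / 1500 = 223.04

223.04 Hz


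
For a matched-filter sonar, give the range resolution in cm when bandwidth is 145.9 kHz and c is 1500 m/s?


dR = c/(2*BW) = 1500 / (2 * 145.9e3) = 0.0051 m = 0.51 cm

0.51 cm


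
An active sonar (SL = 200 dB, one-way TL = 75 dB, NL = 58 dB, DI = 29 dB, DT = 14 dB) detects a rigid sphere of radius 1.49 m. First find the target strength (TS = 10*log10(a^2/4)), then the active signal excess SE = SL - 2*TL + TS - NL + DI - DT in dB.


Step 1: TS = 10*log10(1.49^2/4) = -2.56 dB
Step 2: SE = SL - 2*TL + TS - NL + DI - DT = 200 - 2*75 + (-2.56) - 58 + 29 - 14 = 4.44

4.44 dB


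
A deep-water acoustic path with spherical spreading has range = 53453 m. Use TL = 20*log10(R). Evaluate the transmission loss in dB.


TL = 20*log10(53453) = 94.56

94.56 dB


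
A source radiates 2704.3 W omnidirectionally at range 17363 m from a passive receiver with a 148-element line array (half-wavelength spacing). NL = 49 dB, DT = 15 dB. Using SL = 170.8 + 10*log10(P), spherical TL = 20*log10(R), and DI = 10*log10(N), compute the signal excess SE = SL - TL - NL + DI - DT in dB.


Step 1: SL = 170.8 + 10*log10(2704.3) = 205.12 dB
Step 2: TL = 20*log10(17363) = 84.79 dB
Step 3: DI = 10*log10(148) = 21.7 dB
Step 4: SE = SL - TL - NL + DI - DT = 205.12 - 84.79 - 49 + 21.7 - 15 = 78.03

78.03 dB


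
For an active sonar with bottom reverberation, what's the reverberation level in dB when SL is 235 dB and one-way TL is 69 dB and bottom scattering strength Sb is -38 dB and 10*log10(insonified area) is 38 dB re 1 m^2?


97 dB


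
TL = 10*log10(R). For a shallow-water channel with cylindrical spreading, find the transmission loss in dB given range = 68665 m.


TL = 10*log10(68665) = 48.37

48.37 dB


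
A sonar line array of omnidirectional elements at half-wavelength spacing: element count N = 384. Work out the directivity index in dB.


25.84 dB


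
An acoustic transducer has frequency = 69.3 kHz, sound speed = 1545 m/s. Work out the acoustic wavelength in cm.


lambda = c/f = 1545 / 69300 = 0.0223 m = 2.23 cm

2.23 cm


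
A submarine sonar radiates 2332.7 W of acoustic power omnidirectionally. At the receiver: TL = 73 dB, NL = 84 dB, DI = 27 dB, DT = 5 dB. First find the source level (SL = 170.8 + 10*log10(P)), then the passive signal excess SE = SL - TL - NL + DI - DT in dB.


Step 1: SL = 170.8 + 10*log10(2332.7) = 204.48 dB
Step 2: SE = SL - TL - NL + DI - DT = 204.48 - 73 - 84 + 27 - 5 = 69.48

69.48 dB


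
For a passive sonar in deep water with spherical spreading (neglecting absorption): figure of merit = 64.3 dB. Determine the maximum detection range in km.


At max range FOM = TL, so 20*log10(R) = 64.3
R = 10^(64.3/20) = 1640.59 m = 1.64 km

1.64 km


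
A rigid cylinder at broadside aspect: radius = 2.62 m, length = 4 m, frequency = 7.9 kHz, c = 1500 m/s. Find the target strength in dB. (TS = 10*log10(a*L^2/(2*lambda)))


lambda = 1500/7900 = 0.18987 m
TS = 10*log10(2.62*4^2/(2*0.18987)) = 20.43

20.43 dB


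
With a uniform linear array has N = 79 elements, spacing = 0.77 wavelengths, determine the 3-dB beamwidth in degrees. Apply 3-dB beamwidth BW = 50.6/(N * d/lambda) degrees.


BW = 50.6 / (79 * 0.77) = 50.6 / 60.83 = 0.83

0.83 deg


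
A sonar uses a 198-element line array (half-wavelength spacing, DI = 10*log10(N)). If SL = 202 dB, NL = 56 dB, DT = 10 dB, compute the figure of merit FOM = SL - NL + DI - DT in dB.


158.97 dB


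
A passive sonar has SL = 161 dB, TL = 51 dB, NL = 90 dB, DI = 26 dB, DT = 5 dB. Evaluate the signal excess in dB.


SE = SL - TL - NL + DI - DT = 161 - 51 - 90 + 26 - 5 = 41

41 dB


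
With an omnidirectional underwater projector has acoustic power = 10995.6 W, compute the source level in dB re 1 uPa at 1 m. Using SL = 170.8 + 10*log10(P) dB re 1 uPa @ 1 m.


SL = 170.8 + 10*log10(10995.6) = 170.8 + 40.41 = 211.21

211.21 dB


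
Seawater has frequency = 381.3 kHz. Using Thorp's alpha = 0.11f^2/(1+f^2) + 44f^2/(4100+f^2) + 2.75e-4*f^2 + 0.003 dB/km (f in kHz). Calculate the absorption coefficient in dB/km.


82.888 dB/km


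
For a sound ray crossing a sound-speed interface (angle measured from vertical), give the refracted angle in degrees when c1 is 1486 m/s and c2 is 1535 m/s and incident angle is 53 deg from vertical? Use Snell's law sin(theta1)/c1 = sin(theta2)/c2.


sin(theta2) = (c2/c1)*sin(theta1) = (1535/1486)*sin(53 deg) = 0.82497
theta2 = arcsin(0.82497) = 55.59

55.59 deg


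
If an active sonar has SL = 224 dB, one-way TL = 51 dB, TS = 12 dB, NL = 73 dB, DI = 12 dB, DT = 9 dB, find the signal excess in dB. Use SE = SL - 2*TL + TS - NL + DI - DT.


64 dB


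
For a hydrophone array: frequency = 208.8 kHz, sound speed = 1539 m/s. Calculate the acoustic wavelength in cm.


lambda = c/f = 1539 / 208800 = 0.0074 m = 0.74 cm

0.74 cm


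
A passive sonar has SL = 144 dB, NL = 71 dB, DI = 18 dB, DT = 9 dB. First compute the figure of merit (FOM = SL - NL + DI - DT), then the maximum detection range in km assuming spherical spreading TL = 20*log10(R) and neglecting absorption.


Step 1: FOM = SL - NL + DI - DT = 144 - 71 + 18 - 9 = 82 dB
Step 2: at max range FOM = TL = 20*log10(R), so R = 10^(82/20) = 12589.25 m = 12.59 km

12.59 km


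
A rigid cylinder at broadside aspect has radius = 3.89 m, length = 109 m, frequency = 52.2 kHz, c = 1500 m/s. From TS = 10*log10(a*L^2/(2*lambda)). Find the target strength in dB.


lambda = 1500/52200 = 0.02874 m
TS = 10*log10(3.89*109^2/(2*0.02874)) = 59.05

59.05 dB


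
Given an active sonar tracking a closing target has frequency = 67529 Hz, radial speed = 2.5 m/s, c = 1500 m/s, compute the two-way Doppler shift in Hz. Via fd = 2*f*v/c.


fd = 2*f*v/c = 2 * 67529 * 2.5 / 1500 = 225.1

225.1 Hz


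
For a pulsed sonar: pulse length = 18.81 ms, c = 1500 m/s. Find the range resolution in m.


dR = c*tau/2 = 1500 * 18.81e-3 / 2 = 14.1075

14.1075 m


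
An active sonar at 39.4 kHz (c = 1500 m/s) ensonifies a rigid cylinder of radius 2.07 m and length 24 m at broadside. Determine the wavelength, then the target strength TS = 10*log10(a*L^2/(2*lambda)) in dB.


Step 1: lambda = c/f = 1500/39400 = 0.03807 m
Step 2: TS = 10*log10(a*L^2/(2*lambda)) = 10*log10(2.07*24^2/(2*0.03807)) = 41.95

41.95 dB


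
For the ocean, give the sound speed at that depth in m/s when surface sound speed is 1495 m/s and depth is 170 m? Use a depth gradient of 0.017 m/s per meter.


1497.89 m/s


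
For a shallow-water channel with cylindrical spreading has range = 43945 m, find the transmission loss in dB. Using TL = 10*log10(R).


46.43 dB


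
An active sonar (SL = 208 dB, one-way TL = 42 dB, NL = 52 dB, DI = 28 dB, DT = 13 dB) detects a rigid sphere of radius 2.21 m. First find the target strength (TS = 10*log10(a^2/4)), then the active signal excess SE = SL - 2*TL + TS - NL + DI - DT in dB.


Step 1: TS = 10*log10(2.21^2/4) = 0.87 dB
Step 2: SE = SL - 2*TL + TS - NL + DI - DT = 208 - 2*42 + (0.87) - 52 + 28 - 13 = 87.87

87.87 dB


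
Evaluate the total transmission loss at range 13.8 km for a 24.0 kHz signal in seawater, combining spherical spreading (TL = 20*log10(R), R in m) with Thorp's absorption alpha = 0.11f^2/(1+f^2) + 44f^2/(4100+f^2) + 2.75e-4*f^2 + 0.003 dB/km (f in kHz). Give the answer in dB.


161.34 dB


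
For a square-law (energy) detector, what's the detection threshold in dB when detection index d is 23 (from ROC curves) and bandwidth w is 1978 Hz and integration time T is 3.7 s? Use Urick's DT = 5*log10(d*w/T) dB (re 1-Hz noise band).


DT = 5*log10(d*w/T) = 5*log10(23 * 1978 / 3.7) = 5*log10(12295.68) = 20.45

20.45 dB


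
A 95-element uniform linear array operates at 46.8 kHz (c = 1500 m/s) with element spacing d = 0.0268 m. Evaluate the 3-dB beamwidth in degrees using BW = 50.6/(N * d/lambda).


Step 1: lambda = 1500/46800 = 0.03205 m
Step 2: d/lambda = 0.0268/0.03205 = 0.8362
Step 3: BW = 50.6/(N * d/lambda) = 50.6/(95 * 0.8362) = 0.64

0.64 deg


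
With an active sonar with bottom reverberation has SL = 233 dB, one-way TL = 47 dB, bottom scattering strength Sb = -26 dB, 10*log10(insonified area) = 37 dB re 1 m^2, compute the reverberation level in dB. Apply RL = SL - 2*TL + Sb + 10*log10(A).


RL = SL - 2*TL + Sb + 10*log10(A) = 233 - 2*47 + (-26) + 37 = 150

150 dB


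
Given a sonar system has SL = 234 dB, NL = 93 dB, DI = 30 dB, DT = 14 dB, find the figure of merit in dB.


FOM = SL - NL + DI - DT = 234 - 93 + 30 - 14 = 157

157 dB


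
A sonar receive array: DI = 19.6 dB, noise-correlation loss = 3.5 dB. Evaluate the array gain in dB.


16.1 dB


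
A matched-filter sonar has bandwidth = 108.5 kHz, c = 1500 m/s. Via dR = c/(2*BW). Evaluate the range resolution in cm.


dR = c/(2*BW) = 1500 / (2 * 108.5e3) = 0.0069 m = 0.69 cm

0.69 cm


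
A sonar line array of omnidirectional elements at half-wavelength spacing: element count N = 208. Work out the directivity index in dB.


DI = 10*log10(208) = 23.18

23.18 dB


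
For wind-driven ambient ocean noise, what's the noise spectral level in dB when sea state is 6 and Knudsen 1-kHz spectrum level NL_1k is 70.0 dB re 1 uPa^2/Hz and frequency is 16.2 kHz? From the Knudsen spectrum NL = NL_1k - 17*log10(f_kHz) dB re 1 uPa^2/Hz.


49.44 dB


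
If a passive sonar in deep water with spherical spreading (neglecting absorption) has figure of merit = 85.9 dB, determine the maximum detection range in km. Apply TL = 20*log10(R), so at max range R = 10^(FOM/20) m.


19.72 km


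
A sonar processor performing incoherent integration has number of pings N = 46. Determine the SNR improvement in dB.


Gain = 5*log10(46) = 8.31

8.31 dB


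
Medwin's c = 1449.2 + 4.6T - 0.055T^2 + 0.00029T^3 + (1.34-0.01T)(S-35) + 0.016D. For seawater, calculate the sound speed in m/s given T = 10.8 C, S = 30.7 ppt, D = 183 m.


1490.46 m/s


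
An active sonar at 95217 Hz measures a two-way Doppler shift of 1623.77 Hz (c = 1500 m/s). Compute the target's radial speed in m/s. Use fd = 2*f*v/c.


From fd = 2*f*v/c, v = c*fd/(2*f) = 1500 * 1623.77 / (2*95217) = 12.79

12.79 m/s


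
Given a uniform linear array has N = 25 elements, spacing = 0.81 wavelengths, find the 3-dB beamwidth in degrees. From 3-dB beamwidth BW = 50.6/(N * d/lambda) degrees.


2.5 deg


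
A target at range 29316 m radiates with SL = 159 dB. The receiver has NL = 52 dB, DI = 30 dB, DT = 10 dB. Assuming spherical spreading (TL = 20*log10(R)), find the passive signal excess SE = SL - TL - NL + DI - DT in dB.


Step 1: TL = 20*log10(29316) = 89.34 dB
Step 2: SE = 159 - 89.34 - 52 + 30 - 10 = 37.66

37.66 dB


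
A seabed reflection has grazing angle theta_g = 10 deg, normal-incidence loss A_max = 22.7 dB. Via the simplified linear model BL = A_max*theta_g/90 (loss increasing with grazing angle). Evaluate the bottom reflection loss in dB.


BL = A_max * theta_g / 90 = 22.7 * 10 / 90 = 2.52

2.52 dB


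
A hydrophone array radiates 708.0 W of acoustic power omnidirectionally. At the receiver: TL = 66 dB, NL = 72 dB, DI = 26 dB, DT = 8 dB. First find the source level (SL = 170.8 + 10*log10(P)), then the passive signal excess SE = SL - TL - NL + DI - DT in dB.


Step 1: SL = 170.8 + 10*log10(708.0) = 199.3 dB
Step 2: SE = SL - TL - NL + DI - DT = 199.3 - 66 - 72 + 26 - 8 = 79.3

79.3 dB


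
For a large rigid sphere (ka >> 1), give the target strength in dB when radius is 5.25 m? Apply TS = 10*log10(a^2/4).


8.38 dB


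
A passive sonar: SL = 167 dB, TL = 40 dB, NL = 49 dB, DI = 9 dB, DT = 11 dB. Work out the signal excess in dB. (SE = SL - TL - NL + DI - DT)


SE = SL - TL - NL + DI - DT = 167 - 40 - 49 + 9 - 11 = 76

76 dB


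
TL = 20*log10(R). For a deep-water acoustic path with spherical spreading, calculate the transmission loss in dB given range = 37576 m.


TL = 20*log10(37576) = 91.5

91.5 dB


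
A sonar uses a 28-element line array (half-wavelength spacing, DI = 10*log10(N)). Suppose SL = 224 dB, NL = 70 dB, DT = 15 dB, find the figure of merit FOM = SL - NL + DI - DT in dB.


153.47 dB


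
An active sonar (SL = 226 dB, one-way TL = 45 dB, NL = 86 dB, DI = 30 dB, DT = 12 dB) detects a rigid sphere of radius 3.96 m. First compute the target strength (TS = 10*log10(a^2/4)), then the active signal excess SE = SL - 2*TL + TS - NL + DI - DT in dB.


Step 1: TS = 10*log10(3.96^2/4) = 5.93 dB
Step 2: SE = SL - 2*TL + TS - NL + DI - DT = 226 - 2*45 + (5.93) - 86 + 30 - 12 = 73.93

73.93 dB


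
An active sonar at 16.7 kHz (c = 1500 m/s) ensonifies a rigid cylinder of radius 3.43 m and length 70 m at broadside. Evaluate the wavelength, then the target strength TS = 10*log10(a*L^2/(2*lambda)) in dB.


Step 1: lambda = c/f = 1500/16700 = 0.08982 m
Step 2: TS = 10*log10(a*L^2/(2*lambda)) = 10*log10(3.43*70^2/(2*0.08982)) = 49.71

49.71 dB


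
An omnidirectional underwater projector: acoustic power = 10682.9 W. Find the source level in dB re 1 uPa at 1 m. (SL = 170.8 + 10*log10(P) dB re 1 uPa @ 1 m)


211.09 dB


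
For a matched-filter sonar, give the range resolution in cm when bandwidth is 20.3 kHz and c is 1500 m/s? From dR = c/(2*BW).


dR = c/(2*BW) = 1500 / (2 * 20.3e3) = 0.0369 m = 3.69 cm

3.69 cm


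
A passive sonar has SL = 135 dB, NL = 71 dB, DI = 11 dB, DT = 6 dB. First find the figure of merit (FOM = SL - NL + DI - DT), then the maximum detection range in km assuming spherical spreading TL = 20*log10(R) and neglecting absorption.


Step 1: FOM = SL - NL + DI - DT = 135 - 71 + 11 - 6 = 69 dB
Step 2: at max range FOM = TL = 20*log10(R), so R = 10^(69/20) = 2818.38 m = 2.82 km

2.82 km


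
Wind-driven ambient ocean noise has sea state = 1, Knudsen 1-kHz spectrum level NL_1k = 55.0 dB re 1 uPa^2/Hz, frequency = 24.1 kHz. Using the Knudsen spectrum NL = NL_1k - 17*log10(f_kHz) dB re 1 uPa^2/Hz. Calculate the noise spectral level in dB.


NL = NL_1k - 17*log10(f_kHz) = 55.0 - 17*log10(24.1) = 55.0 - (23.49) = 31.51

31.51 dB


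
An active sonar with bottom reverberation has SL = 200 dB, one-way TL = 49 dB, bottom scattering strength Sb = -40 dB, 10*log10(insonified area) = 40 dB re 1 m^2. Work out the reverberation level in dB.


102 dB


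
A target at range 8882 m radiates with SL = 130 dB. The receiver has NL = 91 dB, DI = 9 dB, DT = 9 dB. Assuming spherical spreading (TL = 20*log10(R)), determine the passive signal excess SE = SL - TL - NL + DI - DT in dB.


Step 1: TL = 20*log10(8882) = 78.97 dB
Step 2: SE = 130 - 78.97 - 91 + 9 - 9 = -39.97

-39.97 dB


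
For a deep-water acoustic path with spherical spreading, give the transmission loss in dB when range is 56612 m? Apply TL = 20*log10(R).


TL = 20*log10(56612) = 95.06

95.06 dB


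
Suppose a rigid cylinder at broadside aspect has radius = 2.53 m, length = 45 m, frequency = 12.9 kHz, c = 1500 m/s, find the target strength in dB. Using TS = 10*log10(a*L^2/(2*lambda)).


43.43 dB


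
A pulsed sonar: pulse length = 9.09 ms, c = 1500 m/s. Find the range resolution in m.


6.8175 m


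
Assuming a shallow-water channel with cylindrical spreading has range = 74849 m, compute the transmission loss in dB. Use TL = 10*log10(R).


TL = 10*log10(74849) = 48.74

48.74 dB


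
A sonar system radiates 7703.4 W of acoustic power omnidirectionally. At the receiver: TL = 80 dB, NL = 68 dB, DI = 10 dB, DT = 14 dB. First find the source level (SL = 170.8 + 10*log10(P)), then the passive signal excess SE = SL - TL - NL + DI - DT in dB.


Step 1: SL = 170.8 + 10*log10(7703.4) = 209.67 dB
Step 2: SE = SL - TL - NL + DI - DT = 209.67 - 80 - 68 + 10 - 14 = 57.67

57.67 dB


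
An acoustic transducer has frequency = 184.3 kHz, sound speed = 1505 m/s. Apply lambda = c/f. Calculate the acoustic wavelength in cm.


lambda = c/f = 1505 / 184300 = 0.0082 m = 0.82 cm

0.82 cm


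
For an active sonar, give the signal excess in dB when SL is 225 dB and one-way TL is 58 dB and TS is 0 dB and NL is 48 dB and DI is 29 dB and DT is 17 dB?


SE = SL - 2*TL + TS - NL + DI - DT = 225 - 2*58 + (0) - 48 + 29 - 17 = 73

73 dB


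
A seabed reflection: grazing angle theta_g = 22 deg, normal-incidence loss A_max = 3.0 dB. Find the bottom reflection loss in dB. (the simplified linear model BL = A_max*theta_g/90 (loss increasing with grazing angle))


BL = A_max * theta_g / 90 = 3.0 * 22 / 90 = 0.73

0.73 dB


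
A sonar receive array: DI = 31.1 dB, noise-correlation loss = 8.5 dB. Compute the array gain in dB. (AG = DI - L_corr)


AG = DI - L_corr = 31.1 - 8.5 = 22.6

22.6 dB


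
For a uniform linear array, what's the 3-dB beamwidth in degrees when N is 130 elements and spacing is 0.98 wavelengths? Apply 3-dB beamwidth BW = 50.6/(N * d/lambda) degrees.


0.4 deg


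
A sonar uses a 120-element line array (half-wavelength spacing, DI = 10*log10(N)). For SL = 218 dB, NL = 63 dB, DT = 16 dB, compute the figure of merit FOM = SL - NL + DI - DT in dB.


Step 1: DI = 10*log10(120) = 20.79 dB
Step 2: FOM = SL - NL + DI - DT = 218 - 63 + 20.79 - 16 = 159.79

159.79 dB


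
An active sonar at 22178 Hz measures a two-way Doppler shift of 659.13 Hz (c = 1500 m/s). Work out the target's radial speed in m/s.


22.29 m/s


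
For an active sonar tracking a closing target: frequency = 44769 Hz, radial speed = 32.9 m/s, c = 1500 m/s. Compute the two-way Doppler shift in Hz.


fd = 2*f*v/c = 2 * 44769 * 32.9 / 1500 = 1963.87

1963.87 Hz


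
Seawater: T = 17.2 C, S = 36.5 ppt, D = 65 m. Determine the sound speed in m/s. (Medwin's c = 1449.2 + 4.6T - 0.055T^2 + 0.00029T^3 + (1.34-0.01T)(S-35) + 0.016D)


1516.32 m/s


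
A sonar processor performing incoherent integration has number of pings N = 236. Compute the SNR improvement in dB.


Gain = 5*log10(236) = 11.86

11.86 dB


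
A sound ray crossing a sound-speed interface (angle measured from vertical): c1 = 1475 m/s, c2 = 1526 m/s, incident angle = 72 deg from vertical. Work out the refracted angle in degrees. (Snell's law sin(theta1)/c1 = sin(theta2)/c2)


sin(theta2) = (c2/c1)*sin(theta1) = (1526/1475)*sin(72 deg) = 0.98394
theta2 = arcsin(0.98394) = 79.72

79.72 deg


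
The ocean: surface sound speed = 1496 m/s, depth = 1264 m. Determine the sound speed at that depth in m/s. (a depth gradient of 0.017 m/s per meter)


c = 1496 + 0.017 * 1264 = 1517.488

1517.488 m/s


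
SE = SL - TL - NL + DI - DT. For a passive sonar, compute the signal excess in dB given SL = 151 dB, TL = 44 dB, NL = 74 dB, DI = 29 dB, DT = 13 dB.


SE = SL - TL - NL + DI - DT = 151 - 44 - 74 + 29 - 13 = 49

49 dB


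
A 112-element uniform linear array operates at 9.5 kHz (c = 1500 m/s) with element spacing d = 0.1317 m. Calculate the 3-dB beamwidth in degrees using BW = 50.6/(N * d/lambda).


0.54 deg


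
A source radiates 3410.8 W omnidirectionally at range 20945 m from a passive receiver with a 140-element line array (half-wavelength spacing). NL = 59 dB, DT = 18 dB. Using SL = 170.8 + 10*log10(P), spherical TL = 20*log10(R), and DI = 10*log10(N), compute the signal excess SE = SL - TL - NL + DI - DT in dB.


64.17 dB


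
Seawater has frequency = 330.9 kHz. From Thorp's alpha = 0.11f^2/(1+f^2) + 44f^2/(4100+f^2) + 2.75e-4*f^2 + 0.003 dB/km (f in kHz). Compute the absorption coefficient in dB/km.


f^2 = 109494.81
alpha = 0.11*109494.81/(1+109494.81) + 44*109494.81/(4100+109494.81) + 2.75e-4*109494.81 + 0.003 = 72.636

72.636 dB/km


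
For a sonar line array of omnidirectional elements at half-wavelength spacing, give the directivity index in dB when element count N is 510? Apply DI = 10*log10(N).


27.08 dB


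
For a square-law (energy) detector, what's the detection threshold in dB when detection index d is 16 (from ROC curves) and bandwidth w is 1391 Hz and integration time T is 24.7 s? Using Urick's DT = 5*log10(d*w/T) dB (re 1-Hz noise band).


DT = 5*log10(d*w/T) = 5*log10(16 * 1391 / 24.7) = 5*log10(901.05) = 14.77

14.77 dB


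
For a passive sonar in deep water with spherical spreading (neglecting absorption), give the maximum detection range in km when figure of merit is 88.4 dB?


At max range FOM = TL, so 20*log10(R) = 88.4
R = 10^(88.4/20) = 26302.68 m = 26.3 km

26.3 km


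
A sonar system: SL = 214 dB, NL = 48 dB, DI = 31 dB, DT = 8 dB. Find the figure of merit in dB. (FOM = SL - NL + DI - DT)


FOM = SL - NL + DI - DT = 214 - 48 + 31 - 8 = 189

189 dB


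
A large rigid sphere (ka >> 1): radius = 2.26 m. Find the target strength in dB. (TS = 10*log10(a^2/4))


TS = 10*log10(2.26^2 / 4) = 10*log10(1.2769) = 1.06

1.06 dB


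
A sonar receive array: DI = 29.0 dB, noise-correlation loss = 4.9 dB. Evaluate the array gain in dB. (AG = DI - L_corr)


AG = DI - L_corr = 29.0 - 4.9 = 24.1

24.1 dB


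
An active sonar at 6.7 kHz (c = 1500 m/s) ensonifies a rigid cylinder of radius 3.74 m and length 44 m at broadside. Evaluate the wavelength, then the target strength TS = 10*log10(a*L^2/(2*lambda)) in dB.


Step 1: lambda = c/f = 1500/6700 = 0.22388 m
Step 2: TS = 10*log10(a*L^2/(2*lambda)) = 10*log10(3.74*44^2/(2*0.22388)) = 42.09

42.09 dB


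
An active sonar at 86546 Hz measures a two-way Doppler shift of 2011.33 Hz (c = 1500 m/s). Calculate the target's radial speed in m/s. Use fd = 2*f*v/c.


17.43 m/s


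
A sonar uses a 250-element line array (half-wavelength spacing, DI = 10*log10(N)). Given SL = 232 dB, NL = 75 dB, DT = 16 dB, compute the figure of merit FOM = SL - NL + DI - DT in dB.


Step 1: DI = 10*log10(250) = 23.98 dB
Step 2: FOM = SL - NL + DI - DT = 232 - 75 + 23.98 - 16 = 164.98

164.98 dB


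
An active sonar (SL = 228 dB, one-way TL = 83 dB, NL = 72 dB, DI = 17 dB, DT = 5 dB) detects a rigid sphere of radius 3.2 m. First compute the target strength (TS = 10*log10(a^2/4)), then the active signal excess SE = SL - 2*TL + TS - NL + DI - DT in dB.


Step 1: TS = 10*log10(3.2^2/4) = 4.08 dB
Step 2: SE = SL - 2*TL + TS - NL + DI - DT = 228 - 2*83 + (4.08) - 72 + 17 - 5 = 6.08

6.08 dB


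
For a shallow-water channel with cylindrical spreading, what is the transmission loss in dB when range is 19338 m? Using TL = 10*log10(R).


TL = 10*log10(19338) = 42.86

42.86 dB


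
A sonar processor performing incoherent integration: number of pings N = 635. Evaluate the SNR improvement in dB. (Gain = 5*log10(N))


14.01 dB


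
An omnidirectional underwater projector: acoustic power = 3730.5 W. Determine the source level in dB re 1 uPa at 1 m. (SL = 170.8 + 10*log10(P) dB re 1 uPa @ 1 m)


206.52 dB


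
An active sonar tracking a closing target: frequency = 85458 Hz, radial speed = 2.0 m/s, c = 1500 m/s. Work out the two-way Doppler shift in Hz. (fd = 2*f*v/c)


fd = 2*f*v/c = 2 * 85458 * 2.0 / 1500 = 227.89

227.89 Hz


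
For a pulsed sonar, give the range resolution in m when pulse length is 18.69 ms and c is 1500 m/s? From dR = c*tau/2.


dR = c*tau/2 = 1500 * 18.69e-3 / 2 = 14.0175

14.0175 m


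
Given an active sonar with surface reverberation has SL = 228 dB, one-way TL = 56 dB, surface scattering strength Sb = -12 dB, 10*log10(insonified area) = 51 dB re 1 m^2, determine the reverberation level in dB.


155 dB


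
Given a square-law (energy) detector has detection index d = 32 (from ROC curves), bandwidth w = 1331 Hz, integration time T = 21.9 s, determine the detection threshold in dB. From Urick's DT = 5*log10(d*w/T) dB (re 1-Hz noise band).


16.44 dB


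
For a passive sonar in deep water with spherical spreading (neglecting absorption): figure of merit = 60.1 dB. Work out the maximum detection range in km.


1.01 km


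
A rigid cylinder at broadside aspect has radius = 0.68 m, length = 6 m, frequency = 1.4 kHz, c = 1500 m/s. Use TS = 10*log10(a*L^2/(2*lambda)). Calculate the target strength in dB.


10.58 dB


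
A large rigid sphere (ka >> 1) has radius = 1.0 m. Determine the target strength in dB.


-6.02 dB


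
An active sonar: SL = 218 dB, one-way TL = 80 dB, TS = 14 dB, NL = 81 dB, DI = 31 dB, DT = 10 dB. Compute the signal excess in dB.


SE = SL - 2*TL + TS - NL + DI - DT = 218 - 2*80 + (14) - 81 + 31 - 10 = 12

12 dB


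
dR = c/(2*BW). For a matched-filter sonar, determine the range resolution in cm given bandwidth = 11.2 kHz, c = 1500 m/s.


dR = c/(2*BW) = 1500 / (2 * 11.2e3) = 0.067 m = 6.7 cm

6.7 cm


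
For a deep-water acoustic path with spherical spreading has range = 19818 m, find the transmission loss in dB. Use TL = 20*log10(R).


TL = 20*log10(19818) = 85.94

85.94 dB


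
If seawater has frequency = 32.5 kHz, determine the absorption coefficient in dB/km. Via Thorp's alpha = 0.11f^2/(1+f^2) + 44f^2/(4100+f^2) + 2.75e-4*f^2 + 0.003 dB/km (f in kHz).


f^2 = 1056.25
alpha = 0.11*1056.25/(1+1056.25) + 44*1056.25/(4100+1056.25) + 2.75e-4*1056.25 + 0.003 = 9.417

9.417 dB/km


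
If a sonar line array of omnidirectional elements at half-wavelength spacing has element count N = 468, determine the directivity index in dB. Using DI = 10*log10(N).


DI = 10*log10(468) = 26.7

26.7 dB


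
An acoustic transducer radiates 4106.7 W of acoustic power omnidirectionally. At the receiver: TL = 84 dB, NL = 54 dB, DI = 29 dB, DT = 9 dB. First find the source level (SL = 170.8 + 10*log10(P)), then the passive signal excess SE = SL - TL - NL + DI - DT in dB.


Step 1: SL = 170.8 + 10*log10(4106.7) = 206.93 dB
Step 2: SE = SL - TL - NL + DI - DT = 206.93 - 84 - 54 + 29 - 9 = 88.93

88.93 dB


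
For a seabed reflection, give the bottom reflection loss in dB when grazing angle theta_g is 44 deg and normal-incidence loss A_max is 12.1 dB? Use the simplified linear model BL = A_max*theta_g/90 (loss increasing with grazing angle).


BL = A_max * theta_g / 90 = 12.1 * 44 / 90 = 5.92

5.92 dB


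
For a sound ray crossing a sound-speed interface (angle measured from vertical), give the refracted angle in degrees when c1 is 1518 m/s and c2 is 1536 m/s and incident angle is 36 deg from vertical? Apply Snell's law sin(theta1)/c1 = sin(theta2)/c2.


sin(theta2) = (c2/c1)*sin(theta1) = (1536/1518)*sin(36 deg) = 0.59476
theta2 = arcsin(0.59476) = 36.5

36.5 deg


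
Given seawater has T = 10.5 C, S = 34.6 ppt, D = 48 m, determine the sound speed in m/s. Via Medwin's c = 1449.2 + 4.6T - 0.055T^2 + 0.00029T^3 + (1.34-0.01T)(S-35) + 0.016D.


c = 1449.2 + 4.6*10.5 - 0.055*10.5^2 + 0.00029*10.5^3 + (1.34 - 0.01*10.5)*(34.6 - 35) + 0.016*48 = 1492.05

1492.05 m/s


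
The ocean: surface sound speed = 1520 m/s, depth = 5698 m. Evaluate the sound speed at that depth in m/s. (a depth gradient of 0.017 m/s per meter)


c = 1520 + 0.017 * 5698 = 1616.866

1616.866 m/s


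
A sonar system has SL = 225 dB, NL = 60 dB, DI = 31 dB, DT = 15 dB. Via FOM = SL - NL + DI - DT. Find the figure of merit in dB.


181 dB


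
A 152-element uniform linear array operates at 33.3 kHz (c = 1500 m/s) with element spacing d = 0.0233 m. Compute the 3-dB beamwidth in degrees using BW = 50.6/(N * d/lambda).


Step 1: lambda = 1500/33300 = 0.04505 m
Step 2: d/lambda = 0.0233/0.04505 = 0.5172
Step 3: BW = 50.6/(N * d/lambda) = 50.6/(152 * 0.5172) = 0.64

0.64 deg


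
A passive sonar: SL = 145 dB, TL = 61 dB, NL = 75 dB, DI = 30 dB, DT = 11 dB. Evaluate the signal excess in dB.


28 dB


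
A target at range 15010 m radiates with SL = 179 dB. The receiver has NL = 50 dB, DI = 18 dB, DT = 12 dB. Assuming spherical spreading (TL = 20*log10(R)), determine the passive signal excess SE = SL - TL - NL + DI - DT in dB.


Step 1: TL = 20*log10(15010) = 83.53 dB
Step 2: SE = 179 - 83.53 - 50 + 18 - 12 = 51.47

51.47 dB


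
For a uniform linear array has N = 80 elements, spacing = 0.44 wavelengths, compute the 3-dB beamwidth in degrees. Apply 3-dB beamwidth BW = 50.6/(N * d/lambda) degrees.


BW = 50.6 / (80 * 0.44) = 50.6 / 35.2 = 1.44

1.44 deg


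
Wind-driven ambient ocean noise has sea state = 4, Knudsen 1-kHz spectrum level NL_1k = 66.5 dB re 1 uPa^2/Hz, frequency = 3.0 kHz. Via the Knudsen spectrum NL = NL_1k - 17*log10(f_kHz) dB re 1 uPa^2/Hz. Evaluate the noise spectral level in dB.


NL = NL_1k - 17*log10(f_kHz) = 66.5 - 17*log10(3.0) = 66.5 - (8.11) = 58.39

58.39 dB


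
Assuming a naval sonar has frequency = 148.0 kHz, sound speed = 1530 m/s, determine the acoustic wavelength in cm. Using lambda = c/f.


lambda = c/f = 1530 / 148000 = 0.0103 m = 1.03 cm

1.03 cm


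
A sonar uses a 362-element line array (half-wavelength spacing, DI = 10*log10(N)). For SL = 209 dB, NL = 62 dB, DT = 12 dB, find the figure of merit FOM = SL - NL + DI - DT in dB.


Step 1: DI = 10*log10(362) = 25.59 dB
Step 2: FOM = SL - NL + DI - DT = 209 - 62 + 25.59 - 12 = 160.59

160.59 dB


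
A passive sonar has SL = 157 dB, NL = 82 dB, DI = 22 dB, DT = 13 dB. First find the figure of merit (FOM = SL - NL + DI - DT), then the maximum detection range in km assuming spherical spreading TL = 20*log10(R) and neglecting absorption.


Step 1: FOM = SL - NL + DI - DT = 157 - 82 + 22 - 13 = 84 dB
Step 2: at max range FOM = TL = 20*log10(R), so R = 10^(84/20) = 15848.93 m = 15.85 km

15.85 km


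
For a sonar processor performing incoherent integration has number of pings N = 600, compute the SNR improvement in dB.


Gain = 5*log10(600) = 13.89

13.89 dB


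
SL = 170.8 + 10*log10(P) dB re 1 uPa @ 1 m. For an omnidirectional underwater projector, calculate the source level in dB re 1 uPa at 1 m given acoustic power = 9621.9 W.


SL = 170.8 + 10*log10(9621.9) = 170.8 + 39.83 = 210.63

210.63 dB


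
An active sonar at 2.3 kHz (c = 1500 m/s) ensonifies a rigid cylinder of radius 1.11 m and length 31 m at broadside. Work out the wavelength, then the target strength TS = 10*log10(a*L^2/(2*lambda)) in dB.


Step 1: lambda = c/f = 1500/2300 = 0.65217 m
Step 2: TS = 10*log10(a*L^2/(2*lambda)) = 10*log10(1.11*31^2/(2*0.65217)) = 29.13

29.13 dB


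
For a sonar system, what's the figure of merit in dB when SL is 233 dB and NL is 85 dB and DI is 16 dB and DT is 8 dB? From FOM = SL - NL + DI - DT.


FOM = SL - NL + DI - DT = 233 - 85 + 16 - 8 = 156

156 dB


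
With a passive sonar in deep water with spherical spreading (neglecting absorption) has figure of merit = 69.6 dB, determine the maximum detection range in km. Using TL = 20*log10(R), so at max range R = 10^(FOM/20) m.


3.02 km


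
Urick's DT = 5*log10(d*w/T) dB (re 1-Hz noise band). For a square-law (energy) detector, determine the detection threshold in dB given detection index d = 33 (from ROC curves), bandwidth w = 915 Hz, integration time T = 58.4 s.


DT = 5*log10(d*w/T) = 5*log10(33 * 915 / 58.4) = 5*log10(517.04) = 13.57

13.57 dB


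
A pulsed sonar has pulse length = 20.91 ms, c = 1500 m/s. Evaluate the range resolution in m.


dR = c*tau/2 = 1500 * 20.91e-3 / 2 = 15.6825

15.6825 m


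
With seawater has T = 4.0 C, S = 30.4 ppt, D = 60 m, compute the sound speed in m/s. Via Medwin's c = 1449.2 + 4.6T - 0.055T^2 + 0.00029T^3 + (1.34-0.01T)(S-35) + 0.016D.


1461.72 m/s


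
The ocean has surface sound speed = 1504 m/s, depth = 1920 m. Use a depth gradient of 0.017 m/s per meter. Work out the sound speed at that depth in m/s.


c = 1504 + 0.017 * 1920 = 1536.64

1536.64 m/s


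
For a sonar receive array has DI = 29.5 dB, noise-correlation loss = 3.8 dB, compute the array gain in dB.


25.7 dB


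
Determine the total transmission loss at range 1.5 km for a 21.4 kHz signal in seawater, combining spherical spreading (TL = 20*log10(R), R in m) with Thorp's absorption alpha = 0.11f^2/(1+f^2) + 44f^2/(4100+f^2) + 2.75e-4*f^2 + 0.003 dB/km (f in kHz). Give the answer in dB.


Step 1 (Thorp): alpha = 0.11*457.96/(1+457.96) + 44*457.96/(4100+457.96) + 2.75e-4*457.96 + 0.003 = 4.6596 dB/km
Step 2: TL_spread = 20*log10(1500) = 63.52 dB
Step 3: TL_abs = alpha*R = 4.6596 * 1.5 = 6.99 dB
Step 4: TL_total = 63.52 + 6.99 = 70.51

70.51 dB


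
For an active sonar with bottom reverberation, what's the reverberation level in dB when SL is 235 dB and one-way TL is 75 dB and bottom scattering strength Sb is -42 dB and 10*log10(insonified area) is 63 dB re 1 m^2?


106 dB


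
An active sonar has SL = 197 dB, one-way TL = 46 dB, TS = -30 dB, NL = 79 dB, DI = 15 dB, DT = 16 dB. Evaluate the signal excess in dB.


SE = SL - 2*TL + TS - NL + DI - DT = 197 - 2*46 + (-30) - 79 + 15 - 16 = -5

-5 dB


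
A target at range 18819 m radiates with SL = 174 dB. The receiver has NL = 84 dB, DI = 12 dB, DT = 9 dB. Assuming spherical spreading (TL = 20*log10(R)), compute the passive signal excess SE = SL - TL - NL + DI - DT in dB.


Step 1: TL = 20*log10(18819) = 85.49 dB
Step 2: SE = 174 - 85.49 - 84 + 12 - 9 = 7.51

7.51 dB


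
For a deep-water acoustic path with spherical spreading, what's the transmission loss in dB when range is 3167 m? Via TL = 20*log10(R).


70.01 dB


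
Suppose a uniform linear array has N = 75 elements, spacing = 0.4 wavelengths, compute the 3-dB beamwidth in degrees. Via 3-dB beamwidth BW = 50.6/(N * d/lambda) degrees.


1.69 deg
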